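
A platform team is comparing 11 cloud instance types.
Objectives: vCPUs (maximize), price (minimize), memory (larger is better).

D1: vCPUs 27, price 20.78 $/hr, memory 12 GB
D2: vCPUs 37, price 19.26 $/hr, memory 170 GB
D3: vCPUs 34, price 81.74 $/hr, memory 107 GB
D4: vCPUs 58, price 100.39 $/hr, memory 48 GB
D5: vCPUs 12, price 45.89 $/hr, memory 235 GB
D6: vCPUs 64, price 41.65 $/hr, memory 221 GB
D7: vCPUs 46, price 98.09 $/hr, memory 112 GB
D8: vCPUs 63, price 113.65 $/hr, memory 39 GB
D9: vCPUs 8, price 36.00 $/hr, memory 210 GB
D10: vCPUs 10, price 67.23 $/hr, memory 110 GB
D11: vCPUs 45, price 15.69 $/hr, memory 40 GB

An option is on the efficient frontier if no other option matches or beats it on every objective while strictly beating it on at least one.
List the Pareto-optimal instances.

D2, D5, D6, D9, D11

D1: dominated by D2 (vCPUs 37≥27, price 19.26≤20.78, memory 170≥12).
D2: not dominated.
D3: dominated by D2 (vCPUs 37≥34, price 19.26≤81.74, memory 170≥107).
D4: dominated by D6 (vCPUs 64≥58, price 41.65≤100.39, memory 221≥48).
D5: not dominated (best memory).
D6: not dominated (best vCPUs).
D7: dominated by D6 (vCPUs 64≥46, price 41.65≤98.09, memory 221≥112).
D8: dominated by D6 (vCPUs 64≥63, price 41.65≤113.65, memory 221≥39).
D9: not dominated.
D10: dominated by D2 (vCPUs 37≥10, price 19.26≤67.23, memory 170≥110).
D11: not dominated (best price).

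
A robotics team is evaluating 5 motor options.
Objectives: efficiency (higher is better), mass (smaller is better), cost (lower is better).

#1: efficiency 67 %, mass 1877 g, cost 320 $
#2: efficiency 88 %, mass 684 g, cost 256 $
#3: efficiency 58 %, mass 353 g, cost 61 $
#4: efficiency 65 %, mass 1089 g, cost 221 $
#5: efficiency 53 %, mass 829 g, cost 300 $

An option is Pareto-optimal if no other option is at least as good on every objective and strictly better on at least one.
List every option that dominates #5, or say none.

#2, #3

#2: efficiency 88≥53, mass 684≤829, cost 256≤300 — dominates #5.
#3: efficiency 58≥53, mass 353≤829, cost 61≤300 — dominates #5.
Others (#1, #4) are each worse than #5 on at least one objective.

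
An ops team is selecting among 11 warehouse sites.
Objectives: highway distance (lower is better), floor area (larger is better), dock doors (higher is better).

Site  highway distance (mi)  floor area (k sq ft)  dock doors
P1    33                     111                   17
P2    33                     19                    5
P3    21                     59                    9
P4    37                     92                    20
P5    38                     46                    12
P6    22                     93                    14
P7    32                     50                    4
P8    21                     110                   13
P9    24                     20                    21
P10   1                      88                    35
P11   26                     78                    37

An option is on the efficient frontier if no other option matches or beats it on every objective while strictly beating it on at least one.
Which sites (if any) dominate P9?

P10

P10: highway distance 1≤24, floor area 88≥20, dock doors 35≥21 — dominates P9.
Others (P1, P2, P3, P4, P5, P6, P7, P8, P11) are each worse than P9 on at least one objective.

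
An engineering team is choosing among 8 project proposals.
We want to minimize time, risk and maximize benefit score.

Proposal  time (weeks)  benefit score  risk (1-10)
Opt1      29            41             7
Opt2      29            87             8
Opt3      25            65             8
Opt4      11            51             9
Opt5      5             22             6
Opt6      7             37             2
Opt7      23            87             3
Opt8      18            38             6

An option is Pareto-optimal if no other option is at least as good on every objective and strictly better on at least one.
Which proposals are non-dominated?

Opt1: dominated by Opt7 (time 23≤29, benefit score 87≥41, risk 3≤7).
Opt2: dominated by Opt7 (time 23≤29, benefit score 87≥87, risk 3≤8).
Opt3: dominated by Opt7 (time 23≤25, benefit score 87≥65, risk 3≤8).
Opt4: not dominated.
Opt5: not dominated (best time).
Opt6: not dominated (best risk).
Opt7: not dominated.
Opt8: not dominated.

Opt4, Opt5, Opt6, Opt7, Opt8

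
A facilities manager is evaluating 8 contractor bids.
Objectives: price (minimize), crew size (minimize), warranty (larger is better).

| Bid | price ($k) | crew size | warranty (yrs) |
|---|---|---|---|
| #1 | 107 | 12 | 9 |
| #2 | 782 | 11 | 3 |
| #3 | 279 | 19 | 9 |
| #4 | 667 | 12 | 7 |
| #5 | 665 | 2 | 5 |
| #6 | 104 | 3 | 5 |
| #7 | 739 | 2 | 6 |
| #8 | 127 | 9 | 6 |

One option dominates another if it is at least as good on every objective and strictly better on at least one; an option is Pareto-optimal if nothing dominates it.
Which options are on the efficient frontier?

#1, #5, #6, #7, #8

#1: not dominated.
#2: dominated by #5 (price 665≤782, crew size 2≤11, warranty 5≥3).
#3: dominated by #1 (price 107≤279, crew size 12≤19, warranty 9≥9).
#4: dominated by #1 (price 107≤667, crew size 12≤12, warranty 9≥7).
#5: not dominated.
#6: not dominated (best price).
#7: not dominated.
#8: not dominated.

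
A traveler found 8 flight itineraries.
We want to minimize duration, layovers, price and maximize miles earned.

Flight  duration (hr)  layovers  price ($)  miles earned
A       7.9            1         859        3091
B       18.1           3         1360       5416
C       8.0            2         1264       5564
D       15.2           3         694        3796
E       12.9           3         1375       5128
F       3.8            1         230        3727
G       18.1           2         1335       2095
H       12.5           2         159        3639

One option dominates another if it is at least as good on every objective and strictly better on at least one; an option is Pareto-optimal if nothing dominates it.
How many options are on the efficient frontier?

4

A: dominated by F (duration 3.8≤7.9, layovers 1≤1, price 230≤859, miles earned 3727≥3091).
B: dominated by C (duration 8.0≤18.1, layovers 2≤3, price 1264≤1360, miles earned 5564≥5416).
C: not dominated (best miles earned).
D: not dominated.
E: dominated by C (duration 8.0≤12.9, layovers 2≤3, price 1264≤1375, miles earned 5564≥5128).
F: not dominated (best duration).
G: dominated by A (duration 7.9≤18.1, layovers 1≤2, price 859≤1335, miles earned 3091≥2095).
H: not dominated (best price).
Pareto-optimal: C, D, F, H → 4.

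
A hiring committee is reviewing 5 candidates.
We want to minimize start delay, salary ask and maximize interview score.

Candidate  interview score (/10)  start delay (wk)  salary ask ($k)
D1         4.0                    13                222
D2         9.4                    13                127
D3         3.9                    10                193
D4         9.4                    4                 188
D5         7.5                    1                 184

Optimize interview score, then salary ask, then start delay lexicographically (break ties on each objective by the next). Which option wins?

D2

First maximize interview score: best is 9.4, kept {D2, D4}.
Then minimize salary ask: best is 127, kept {D2}.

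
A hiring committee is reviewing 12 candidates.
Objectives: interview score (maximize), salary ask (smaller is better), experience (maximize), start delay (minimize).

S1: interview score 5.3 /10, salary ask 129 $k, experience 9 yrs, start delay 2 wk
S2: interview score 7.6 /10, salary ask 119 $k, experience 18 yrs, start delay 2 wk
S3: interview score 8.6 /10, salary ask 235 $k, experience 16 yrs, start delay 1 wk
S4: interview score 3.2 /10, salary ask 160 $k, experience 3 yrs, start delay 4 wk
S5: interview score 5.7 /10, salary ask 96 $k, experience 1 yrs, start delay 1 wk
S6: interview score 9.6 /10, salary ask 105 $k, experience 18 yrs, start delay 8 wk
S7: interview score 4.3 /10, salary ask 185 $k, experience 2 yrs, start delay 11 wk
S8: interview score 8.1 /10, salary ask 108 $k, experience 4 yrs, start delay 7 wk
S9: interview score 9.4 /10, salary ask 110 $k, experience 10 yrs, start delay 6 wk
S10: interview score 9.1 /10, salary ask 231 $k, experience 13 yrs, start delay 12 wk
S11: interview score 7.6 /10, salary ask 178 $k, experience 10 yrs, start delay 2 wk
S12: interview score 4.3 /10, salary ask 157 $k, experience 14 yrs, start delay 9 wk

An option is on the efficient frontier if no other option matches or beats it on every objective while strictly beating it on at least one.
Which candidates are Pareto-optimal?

S1: dominated by S2 (interview score 7.6≥5.3, salary ask 119≤129, experience 18≥9, start delay 2≤2).
S2: not dominated.
S3: not dominated.
S4: dominated by S1 (interview score 5.3≥3.2, salary ask 129≤160, experience 9≥3, start delay 2≤4).
S5: not dominated (best salary ask).
S6: not dominated (best interview score).
S7: dominated by S1 (interview score 5.3≥4.3, salary ask 129≤185, experience 9≥2, start delay 2≤11).
S8: not dominated.
S9: not dominated.
S10: dominated by S6 (interview score 9.6≥9.1, salary ask 105≤231, experience 18≥13, start delay 8≤12).
S11: dominated by S2 (interview score 7.6≥7.6, salary ask 119≤178, experience 18≥10, start delay 2≤2).
S12: dominated by S2 (interview score 7.6≥4.3, salary ask 119≤157, experience 18≥14, start delay 2≤9).

S2, S3, S5, S6, S8, S9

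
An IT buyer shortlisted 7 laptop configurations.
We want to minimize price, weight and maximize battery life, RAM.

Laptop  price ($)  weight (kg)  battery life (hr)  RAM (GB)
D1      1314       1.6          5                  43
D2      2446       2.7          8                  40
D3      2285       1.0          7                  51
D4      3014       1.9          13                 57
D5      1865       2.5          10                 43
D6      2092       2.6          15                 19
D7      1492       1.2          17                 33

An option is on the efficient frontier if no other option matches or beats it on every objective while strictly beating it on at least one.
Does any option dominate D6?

D7 vs D6: price 1492≤2092, weight 1.2≤2.6, battery life 17≥15, RAM 33≥19 — D7 is at least as good on every objective and strictly better on at least one, so D7 dominates D6.

Yes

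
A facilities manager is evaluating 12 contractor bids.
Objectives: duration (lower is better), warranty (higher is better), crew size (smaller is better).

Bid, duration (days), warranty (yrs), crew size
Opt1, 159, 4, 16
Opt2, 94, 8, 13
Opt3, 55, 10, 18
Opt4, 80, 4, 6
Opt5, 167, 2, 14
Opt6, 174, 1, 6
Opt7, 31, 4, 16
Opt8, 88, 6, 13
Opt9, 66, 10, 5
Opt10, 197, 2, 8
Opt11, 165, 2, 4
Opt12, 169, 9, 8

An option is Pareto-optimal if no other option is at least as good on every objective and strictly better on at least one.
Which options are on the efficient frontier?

Opt3, Opt7, Opt9, Opt11

Opt1: dominated by Opt2 (duration 94≤159, warranty 8≥4, crew size 13≤16).
Opt2: dominated by Opt9 (duration 66≤94, warranty 10≥8, crew size 5≤13).
Opt3: not dominated.
Opt4: dominated by Opt9 (duration 66≤80, warranty 10≥4, crew size 5≤6).
Opt5: dominated by Opt2 (duration 94≤167, warranty 8≥2, crew size 13≤14).
Opt6: dominated by Opt4 (duration 80≤174, warranty 4≥1, crew size 6≤6).
Opt7: not dominated (best duration).
Opt8: dominated by Opt9 (duration 66≤88, warranty 10≥6, crew size 5≤13).
Opt9: not dominated.
Opt10: dominated by Opt4 (duration 80≤197, warranty 4≥2, crew size 6≤8).
Opt11: not dominated (best crew size).
Opt12: dominated by Opt9 (duration 66≤169, warranty 10≥9, crew size 5≤8).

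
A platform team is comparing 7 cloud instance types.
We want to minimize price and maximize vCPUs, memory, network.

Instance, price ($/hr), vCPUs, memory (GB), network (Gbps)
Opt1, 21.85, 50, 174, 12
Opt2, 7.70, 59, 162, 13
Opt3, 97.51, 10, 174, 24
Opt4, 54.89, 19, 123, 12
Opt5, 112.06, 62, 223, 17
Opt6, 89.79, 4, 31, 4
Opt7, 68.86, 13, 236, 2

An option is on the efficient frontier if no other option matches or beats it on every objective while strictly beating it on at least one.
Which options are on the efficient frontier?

Opt1, Opt2, Opt3, Opt5, Opt7

Opt1: not dominated.
Opt2: not dominated (best price).
Opt3: not dominated (best network).
Opt4: dominated by Opt1 (price 21.85≤54.89, vCPUs 50≥19, memory 174≥123, network 12≥12).
Opt5: not dominated (best vCPUs).
Opt6: dominated by Opt1 (price 21.85≤89.79, vCPUs 50≥4, memory 174≥31, network 12≥4).
Opt7: not dominated (best memory).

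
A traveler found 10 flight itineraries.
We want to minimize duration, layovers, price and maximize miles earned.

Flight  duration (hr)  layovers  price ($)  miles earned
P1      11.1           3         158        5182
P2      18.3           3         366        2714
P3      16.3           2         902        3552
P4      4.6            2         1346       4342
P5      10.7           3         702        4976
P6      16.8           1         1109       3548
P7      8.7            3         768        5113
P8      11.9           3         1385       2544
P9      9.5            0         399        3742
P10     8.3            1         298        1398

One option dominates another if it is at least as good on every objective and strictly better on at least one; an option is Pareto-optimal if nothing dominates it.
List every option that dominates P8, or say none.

P1, P4, P5, P7, P9

P1: duration 11.1≤11.9, layovers 3≤3, price 158≤1385, miles earned 5182≥2544 — dominates P8.
P4: duration 4.6≤11.9, layovers 2≤3, price 1346≤1385, miles earned 4342≥2544 — dominates P8.
P5: duration 10.7≤11.9, layovers 3≤3, price 702≤1385, miles earned 4976≥2544 — dominates P8.
P7: duration 8.7≤11.9, layovers 3≤3, price 768≤1385, miles earned 5113≥2544 — dominates P8.
P9: duration 9.5≤11.9, layovers 0≤3, price 399≤1385, miles earned 3742≥2544 — dominates P8.
Others (P2, P3, P6, P10) are each worse than P8 on at least one objective.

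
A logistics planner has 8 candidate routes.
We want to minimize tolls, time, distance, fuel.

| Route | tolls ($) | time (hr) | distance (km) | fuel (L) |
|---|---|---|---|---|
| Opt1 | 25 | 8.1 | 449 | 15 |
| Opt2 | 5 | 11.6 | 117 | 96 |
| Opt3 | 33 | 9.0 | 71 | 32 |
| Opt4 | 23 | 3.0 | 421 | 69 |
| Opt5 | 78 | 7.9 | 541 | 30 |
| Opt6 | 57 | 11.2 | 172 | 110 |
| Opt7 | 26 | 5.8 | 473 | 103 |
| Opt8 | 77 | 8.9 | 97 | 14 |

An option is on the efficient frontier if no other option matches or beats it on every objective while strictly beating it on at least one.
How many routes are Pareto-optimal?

6

Opt1: not dominated.
Opt2: not dominated (best tolls).
Opt3: not dominated (best distance).
Opt4: not dominated (best time).
Opt5: not dominated.
Opt6: dominated by Opt3 (tolls 33≤57, time 9.0≤11.2, distance 71≤172, fuel 32≤110).
Opt7: dominated by Opt4 (tolls 23≤26, time 3.0≤5.8, distance 421≤473, fuel 69≤103).
Opt8: not dominated (best fuel).
Pareto-optimal: Opt1, Opt2, Opt3, Opt4, Opt5, Opt8 → 6.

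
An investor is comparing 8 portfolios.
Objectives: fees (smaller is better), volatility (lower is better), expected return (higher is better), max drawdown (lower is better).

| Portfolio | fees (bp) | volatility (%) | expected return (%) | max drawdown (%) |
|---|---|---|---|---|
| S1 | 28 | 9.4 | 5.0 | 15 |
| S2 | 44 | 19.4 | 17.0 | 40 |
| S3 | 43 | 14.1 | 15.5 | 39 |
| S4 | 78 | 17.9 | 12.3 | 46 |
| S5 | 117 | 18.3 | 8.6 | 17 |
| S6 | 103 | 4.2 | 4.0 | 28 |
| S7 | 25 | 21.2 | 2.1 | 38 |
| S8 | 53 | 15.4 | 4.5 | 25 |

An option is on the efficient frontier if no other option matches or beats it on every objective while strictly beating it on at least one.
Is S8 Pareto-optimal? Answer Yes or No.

S1 vs S8: fees 28≤53, volatility 9.4≤15.4, expected return 5.0≥4.5, max drawdown 15≤25 — S1 is at least as good on every objective and strictly better on at least one, so S1 dominates S8.

No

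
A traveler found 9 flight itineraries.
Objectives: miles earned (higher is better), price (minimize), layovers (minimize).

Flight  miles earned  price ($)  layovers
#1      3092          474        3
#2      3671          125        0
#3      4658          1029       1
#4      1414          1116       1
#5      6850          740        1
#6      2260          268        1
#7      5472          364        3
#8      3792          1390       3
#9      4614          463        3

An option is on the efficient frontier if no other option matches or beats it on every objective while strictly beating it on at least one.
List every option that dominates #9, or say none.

#7: miles earned 5472≥4614, price 364≤463, layovers 3≤3 — dominates #9.
Others (#1, #2, #3, #4, #5, #6, #8) are each worse than #9 on at least one objective.

#7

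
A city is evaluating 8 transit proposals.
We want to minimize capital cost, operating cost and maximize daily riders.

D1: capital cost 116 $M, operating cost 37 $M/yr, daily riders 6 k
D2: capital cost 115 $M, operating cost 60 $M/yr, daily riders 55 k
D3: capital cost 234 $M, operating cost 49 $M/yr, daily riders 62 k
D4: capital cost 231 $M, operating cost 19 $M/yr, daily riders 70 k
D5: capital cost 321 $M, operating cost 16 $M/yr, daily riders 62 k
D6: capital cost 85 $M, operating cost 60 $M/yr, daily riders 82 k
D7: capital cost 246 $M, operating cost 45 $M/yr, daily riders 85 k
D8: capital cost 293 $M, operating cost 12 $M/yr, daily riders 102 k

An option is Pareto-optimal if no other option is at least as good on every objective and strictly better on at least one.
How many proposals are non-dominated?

D1: not dominated.
D2: dominated by D6 (capital cost 85≤115, operating cost 60≤60, daily riders 82≥55).
D3: dominated by D4 (capital cost 231≤234, operating cost 19≤49, daily riders 70≥62).
D4: not dominated.
D5: dominated by D8 (capital cost 293≤321, operating cost 12≤16, daily riders 102≥62).
D6: not dominated (best capital cost).
D7: not dominated.
D8: not dominated (best operating cost).
Pareto-optimal: D1, D4, D6, D7, D8 → 5.

5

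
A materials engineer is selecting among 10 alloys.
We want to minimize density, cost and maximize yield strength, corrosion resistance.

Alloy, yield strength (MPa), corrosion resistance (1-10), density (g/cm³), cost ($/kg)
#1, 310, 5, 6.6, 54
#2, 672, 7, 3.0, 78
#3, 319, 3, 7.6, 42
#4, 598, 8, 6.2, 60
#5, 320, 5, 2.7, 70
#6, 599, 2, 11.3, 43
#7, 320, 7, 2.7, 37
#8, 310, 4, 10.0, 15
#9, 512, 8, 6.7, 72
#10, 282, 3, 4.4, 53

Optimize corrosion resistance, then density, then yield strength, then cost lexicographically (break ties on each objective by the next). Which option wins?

#4

First maximize corrosion resistance: best is 8, kept {#4, #9}.
Then minimize density: best is 6.2, kept {#4}.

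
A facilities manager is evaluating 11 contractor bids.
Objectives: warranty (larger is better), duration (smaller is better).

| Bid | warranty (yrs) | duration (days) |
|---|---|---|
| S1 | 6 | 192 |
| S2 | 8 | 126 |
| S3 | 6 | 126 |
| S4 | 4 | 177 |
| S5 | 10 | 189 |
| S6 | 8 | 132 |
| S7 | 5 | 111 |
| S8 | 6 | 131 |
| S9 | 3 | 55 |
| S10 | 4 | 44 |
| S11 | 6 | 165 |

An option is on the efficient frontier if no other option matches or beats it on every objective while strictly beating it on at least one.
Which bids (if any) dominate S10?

none

S1: worse on duration (192 vs 44).
S2: worse on duration (126 vs 44).
S3: worse on duration (126 vs 44).
S4: worse on duration (177 vs 44).
S5: worse on duration (189 vs 44).
S6: worse on duration (132 vs 44).
S7: worse on duration (111 vs 44).
S8: worse on duration (131 vs 44).
S9: worse on warranty (3 vs 4).
S11: worse on duration (165 vs 44).
No option dominates S10.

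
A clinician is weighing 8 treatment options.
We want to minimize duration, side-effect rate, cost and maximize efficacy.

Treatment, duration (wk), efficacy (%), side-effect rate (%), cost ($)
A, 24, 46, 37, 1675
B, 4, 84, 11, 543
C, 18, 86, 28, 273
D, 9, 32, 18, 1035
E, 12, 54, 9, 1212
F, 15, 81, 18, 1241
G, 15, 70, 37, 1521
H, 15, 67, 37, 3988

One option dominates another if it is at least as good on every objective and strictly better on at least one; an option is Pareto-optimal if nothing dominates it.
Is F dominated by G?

No

G vs F: G is worse on efficacy (70 vs 81), so it does not dominate F.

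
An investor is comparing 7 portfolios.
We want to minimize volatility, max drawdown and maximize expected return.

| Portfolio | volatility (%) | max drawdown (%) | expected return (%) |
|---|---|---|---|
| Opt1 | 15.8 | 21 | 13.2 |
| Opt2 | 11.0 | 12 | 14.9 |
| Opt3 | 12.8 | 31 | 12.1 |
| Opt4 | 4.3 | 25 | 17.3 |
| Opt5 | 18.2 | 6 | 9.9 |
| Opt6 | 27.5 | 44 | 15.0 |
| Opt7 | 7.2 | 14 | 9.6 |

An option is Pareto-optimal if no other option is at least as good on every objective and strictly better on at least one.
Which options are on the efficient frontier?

Opt2, Opt4, Opt5, Opt7

Opt1: dominated by Opt2 (volatility 11.0≤15.8, max drawdown 12≤21, expected return 14.9≥13.2).
Opt2: not dominated.
Opt3: dominated by Opt2 (volatility 11.0≤12.8, max drawdown 12≤31, expected return 14.9≥12.1).
Opt4: not dominated (best volatility).
Opt5: not dominated (best max drawdown).
Opt6: dominated by Opt4 (volatility 4.3≤27.5, max drawdown 25≤44, expected return 17.3≥15.0).
Opt7: not dominated.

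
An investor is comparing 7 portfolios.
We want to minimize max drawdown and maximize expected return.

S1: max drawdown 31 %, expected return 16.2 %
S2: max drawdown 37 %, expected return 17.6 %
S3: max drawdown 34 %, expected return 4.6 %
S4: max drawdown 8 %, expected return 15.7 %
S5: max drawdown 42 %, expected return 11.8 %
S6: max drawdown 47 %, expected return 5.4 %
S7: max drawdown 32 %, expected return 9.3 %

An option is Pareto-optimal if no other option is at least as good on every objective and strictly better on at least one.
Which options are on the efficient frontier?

S1: not dominated.
S2: not dominated (best expected return).
S3: dominated by S1 (max drawdown 31≤34, expected return 16.2≥4.6).
S4: not dominated (best max drawdown).
S5: dominated by S1 (max drawdown 31≤42, expected return 16.2≥11.8).
S6: dominated by S1 (max drawdown 31≤47, expected return 16.2≥5.4).
S7: dominated by S1 (max drawdown 31≤32, expected return 16.2≥9.3).

S1, S2, S4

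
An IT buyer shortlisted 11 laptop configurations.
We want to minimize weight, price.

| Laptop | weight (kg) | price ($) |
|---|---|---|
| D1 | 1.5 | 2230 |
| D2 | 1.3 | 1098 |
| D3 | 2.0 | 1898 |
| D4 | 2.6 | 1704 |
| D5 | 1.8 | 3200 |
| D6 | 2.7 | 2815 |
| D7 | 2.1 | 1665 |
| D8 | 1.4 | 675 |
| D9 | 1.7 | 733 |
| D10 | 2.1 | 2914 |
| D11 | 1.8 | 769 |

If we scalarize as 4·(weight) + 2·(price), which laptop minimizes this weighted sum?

D1: 4·1.5 + 2·2230 = 4466.0
D2: 4·1.3 + 2·1098 = 2201.2
D3: 4·2.0 + 2·1898 = 3804.0
D4: 4·2.6 + 2·1704 = 3418.4
D5: 4·1.8 + 2·3200 = 6407.2
D6: 4·2.7 + 2·2815 = 5640.8
D7: 4·2.1 + 2·1665 = 3338.4
D8: 4·1.4 + 2·675 = 1355.6
D9: 4·1.7 + 2·733 = 1472.8
D10: 4·2.1 + 2·2914 = 5836.4
D11: 4·1.8 + 2·769 = 1545.2
Lowest: D8 at 1355.6.

D8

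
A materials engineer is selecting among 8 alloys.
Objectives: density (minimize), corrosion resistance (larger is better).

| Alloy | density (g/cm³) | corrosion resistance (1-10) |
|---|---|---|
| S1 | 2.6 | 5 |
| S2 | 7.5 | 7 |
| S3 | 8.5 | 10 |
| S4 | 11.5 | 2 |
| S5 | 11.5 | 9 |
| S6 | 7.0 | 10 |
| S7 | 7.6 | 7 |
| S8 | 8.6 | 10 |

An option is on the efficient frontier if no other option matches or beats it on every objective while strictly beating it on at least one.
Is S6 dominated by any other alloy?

No

S1: worse on corrosion resistance (5 vs 10).
S2: worse on density (7.5 vs 7.0).
S3: worse on density (8.5 vs 7.0).
S4: worse on density (11.5 vs 7.0).
S5: worse on density (11.5 vs 7.0).
S7: worse on density (7.6 vs 7.0).
S8: worse on density (8.6 vs 7.0).
No option is at least as good as S6 on every objective and strictly better on one.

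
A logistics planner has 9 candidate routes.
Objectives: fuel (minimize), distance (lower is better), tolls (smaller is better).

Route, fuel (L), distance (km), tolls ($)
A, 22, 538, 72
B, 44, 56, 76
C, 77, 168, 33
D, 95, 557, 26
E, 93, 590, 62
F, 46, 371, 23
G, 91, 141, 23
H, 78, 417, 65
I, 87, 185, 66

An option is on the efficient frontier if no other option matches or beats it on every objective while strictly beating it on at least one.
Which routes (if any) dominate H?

C: fuel 77≤78, distance 168≤417, tolls 33≤65 — dominates H.
F: fuel 46≤78, distance 371≤417, tolls 23≤65 — dominates H.
Others (A, B, D, E, G, I) are each worse than H on at least one objective.

C, F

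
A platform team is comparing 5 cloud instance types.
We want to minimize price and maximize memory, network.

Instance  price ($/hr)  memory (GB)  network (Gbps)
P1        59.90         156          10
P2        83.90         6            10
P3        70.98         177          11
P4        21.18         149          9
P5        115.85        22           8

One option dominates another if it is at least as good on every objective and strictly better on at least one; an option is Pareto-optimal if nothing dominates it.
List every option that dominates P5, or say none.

P1: price 59.90≤115.85, memory 156≥22, network 10≥8 — dominates P5.
P3: price 70.98≤115.85, memory 177≥22, network 11≥8 — dominates P5.
P4: price 21.18≤115.85, memory 149≥22, network 9≥8 — dominates P5.
Others (P2) are each worse than P5 on at least one objective.

P1, P3, P4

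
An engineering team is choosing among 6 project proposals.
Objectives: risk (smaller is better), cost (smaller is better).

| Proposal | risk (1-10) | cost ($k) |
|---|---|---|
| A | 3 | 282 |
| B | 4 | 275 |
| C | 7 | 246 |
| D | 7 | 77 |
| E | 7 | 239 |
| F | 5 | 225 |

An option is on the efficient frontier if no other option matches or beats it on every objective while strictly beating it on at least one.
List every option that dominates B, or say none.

A: worse on cost (282 vs 275).
C: worse on risk (7 vs 4).
D: worse on risk (7 vs 4).
E: worse on risk (7 vs 4).
F: worse on risk (5 vs 4).
No option dominates B.

none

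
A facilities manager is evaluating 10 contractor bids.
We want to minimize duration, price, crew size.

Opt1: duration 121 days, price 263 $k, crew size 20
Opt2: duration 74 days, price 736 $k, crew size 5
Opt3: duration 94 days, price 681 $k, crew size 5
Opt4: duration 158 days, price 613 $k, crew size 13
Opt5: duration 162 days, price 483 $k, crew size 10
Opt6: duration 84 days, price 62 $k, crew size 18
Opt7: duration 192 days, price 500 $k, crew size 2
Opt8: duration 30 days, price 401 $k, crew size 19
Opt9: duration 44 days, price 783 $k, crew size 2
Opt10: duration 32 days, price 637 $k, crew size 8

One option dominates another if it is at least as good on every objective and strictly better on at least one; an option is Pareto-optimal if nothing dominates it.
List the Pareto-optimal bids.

Opt1: dominated by Opt6 (duration 84≤121, price 62≤263, crew size 18≤20).
Opt2: not dominated.
Opt3: not dominated.
Opt4: not dominated.
Opt5: not dominated.
Opt6: not dominated (best price).
Opt7: not dominated.
Opt8: not dominated (best duration).
Opt9: not dominated.
Opt10: not dominated.

Opt2, Opt3, Opt4, Opt5, Opt6, Opt7, Opt8, Opt9, Opt10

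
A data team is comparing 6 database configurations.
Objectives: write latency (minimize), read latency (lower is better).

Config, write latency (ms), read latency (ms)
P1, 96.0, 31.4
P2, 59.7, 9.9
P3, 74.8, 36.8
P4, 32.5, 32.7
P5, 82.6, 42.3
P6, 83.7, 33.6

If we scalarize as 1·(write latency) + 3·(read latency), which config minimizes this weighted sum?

P1: 1·96.0 + 3·31.4 = 190.2
P2: 1·59.7 + 3·9.9 = 89.4
P3: 1·74.8 + 3·36.8 = 185.2
P4: 1·32.5 + 3·32.7 = 130.6
P5: 1·82.6 + 3·42.3 = 209.5
P6: 1·83.7 + 3·33.6 = 184.5
Lowest: P2 at 89.4.

P2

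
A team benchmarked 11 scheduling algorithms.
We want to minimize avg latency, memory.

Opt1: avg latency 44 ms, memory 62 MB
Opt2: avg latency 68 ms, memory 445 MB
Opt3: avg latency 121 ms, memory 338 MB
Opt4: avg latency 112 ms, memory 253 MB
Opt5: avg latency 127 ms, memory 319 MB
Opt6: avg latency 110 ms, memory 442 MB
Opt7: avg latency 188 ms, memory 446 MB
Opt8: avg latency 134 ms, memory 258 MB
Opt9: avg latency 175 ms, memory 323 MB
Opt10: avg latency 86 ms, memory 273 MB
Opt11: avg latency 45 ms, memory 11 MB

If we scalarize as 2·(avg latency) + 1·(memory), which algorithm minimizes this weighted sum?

Opt11

Opt1: 2·44 + 1·62 = 150
Opt2: 2·68 + 1·445 = 581
Opt3: 2·121 + 1·338 = 580
Opt4: 2·112 + 1·253 = 477
Opt5: 2·127 + 1·319 = 573
Opt6: 2·110 + 1·442 = 662
Opt7: 2·188 + 1·446 = 822
Opt8: 2·134 + 1·258 = 526
Opt9: 2·175 + 1·323 = 673
Opt10: 2·86 + 1·273 = 445
Opt11: 2·45 + 1·11 = 101
Lowest: Opt11 at 101.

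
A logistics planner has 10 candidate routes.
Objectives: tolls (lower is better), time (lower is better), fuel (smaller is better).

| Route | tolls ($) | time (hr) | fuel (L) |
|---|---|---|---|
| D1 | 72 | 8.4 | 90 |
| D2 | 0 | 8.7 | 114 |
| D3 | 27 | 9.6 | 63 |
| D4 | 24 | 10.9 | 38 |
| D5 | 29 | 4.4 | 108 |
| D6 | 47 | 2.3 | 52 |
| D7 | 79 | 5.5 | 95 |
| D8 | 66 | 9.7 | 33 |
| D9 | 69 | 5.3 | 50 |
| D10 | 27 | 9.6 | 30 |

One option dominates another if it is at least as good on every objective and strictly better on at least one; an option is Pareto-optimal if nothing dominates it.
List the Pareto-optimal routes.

D1: dominated by D6 (tolls 47≤72, time 2.3≤8.4, fuel 52≤90).
D2: not dominated (best tolls).
D3: dominated by D10 (tolls 27≤27, time 9.6≤9.6, fuel 30≤63).
D4: not dominated.
D5: not dominated.
D6: not dominated (best time).
D7: dominated by D6 (tolls 47≤79, time 2.3≤5.5, fuel 52≤95).
D8: dominated by D10 (tolls 27≤66, time 9.6≤9.7, fuel 30≤33).
D9: not dominated.
D10: not dominated (best fuel).

D2, D4, D5, D6, D9, D10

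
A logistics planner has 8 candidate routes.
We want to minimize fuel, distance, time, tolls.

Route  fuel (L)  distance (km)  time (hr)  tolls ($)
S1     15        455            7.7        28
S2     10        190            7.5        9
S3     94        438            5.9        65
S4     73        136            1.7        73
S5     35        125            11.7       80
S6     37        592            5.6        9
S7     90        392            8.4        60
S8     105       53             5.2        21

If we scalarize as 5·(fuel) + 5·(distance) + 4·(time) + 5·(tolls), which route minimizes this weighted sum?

S8

S1: 5·15 + 5·455 + 4·7.7 + 5·28 = 2520.8
S2: 5·10 + 5·190 + 4·7.5 + 5·9 = 1075.0
S3: 5·94 + 5·438 + 4·5.9 + 5·65 = 3008.6
S4: 5·73 + 5·136 + 4·1.7 + 5·73 = 1416.8
S5: 5·35 + 5·125 + 4·11.7 + 5·80 = 1246.8
S6: 5·37 + 5·592 + 4·5.6 + 5·9 = 3212.4
S7: 5·90 + 5·392 + 4·8.4 + 5·60 = 2743.6
S8: 5·105 + 5·53 + 4·5.2 + 5·21 = 915.8
Lowest: S8 at 915.8.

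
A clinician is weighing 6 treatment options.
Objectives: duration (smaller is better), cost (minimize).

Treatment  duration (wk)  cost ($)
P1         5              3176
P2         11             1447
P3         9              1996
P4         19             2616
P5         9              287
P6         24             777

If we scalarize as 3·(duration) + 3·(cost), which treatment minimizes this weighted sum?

P1: 3·5 + 3·3176 = 9543
P2: 3·11 + 3·1447 = 4374
P3: 3·9 + 3·1996 = 6015
P4: 3·19 + 3·2616 = 7905
P5: 3·9 + 3·287 = 888
P6: 3·24 + 3·777 = 2403
Lowest: P5 at 888.

P5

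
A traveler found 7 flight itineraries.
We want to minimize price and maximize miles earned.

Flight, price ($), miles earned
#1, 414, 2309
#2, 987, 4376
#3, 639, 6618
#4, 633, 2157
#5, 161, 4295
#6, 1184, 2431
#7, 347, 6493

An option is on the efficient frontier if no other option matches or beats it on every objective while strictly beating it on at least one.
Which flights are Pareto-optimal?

#1: dominated by #5 (price 161≤414, miles earned 4295≥2309).
#2: dominated by #3 (price 639≤987, miles earned 6618≥4376).
#3: not dominated (best miles earned).
#4: dominated by #1 (price 414≤633, miles earned 2309≥2157).
#5: not dominated (best price).
#6: dominated by #2 (price 987≤1184, miles earned 4376≥2431).
#7: not dominated.

#3, #5, #7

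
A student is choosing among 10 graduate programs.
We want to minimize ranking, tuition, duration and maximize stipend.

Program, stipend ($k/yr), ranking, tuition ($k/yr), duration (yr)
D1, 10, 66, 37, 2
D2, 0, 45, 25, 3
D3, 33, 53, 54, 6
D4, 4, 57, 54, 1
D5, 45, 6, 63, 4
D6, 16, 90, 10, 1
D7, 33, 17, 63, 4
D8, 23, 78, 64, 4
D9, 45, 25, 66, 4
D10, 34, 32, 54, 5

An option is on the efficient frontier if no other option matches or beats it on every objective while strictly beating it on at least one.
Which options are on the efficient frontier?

D1, D2, D4, D5, D6, D10

D1: not dominated.
D2: not dominated.
D3: dominated by D10 (stipend 34≥33, ranking 32≤53, tuition 54≤54, duration 5≤6).
D4: not dominated.
D5: not dominated (best ranking).
D6: not dominated (best tuition).
D7: dominated by D5 (stipend 45≥33, ranking 6≤17, tuition 63≤63, duration 4≤4).
D8: dominated by D5 (stipend 45≥23, ranking 6≤78, tuition 63≤64, duration 4≤4).
D9: dominated by D5 (stipend 45≥45, ranking 6≤25, tuition 63≤66, duration 4≤4).
D10: not dominated.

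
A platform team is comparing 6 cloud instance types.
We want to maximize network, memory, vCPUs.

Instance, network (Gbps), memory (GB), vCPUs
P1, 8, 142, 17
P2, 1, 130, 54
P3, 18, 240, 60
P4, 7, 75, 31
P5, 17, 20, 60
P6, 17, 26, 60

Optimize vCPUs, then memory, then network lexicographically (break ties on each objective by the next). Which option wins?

First maximize vCPUs: best is 60, kept {P3, P5, P6}.
Then maximize memory: best is 240, kept {P3}.

P3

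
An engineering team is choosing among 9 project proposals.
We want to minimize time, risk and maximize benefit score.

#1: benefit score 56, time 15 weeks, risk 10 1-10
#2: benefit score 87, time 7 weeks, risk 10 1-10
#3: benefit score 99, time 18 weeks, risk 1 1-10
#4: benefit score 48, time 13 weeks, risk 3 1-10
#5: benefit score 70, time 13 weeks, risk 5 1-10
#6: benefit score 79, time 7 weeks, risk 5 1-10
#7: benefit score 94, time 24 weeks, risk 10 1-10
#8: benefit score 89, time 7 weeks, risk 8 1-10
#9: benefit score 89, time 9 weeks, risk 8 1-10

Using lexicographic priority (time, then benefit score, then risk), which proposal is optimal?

First minimize time: best is 7, kept {#2, #6, #8}.
Then maximize benefit score: best is 89, kept {#8}.

#8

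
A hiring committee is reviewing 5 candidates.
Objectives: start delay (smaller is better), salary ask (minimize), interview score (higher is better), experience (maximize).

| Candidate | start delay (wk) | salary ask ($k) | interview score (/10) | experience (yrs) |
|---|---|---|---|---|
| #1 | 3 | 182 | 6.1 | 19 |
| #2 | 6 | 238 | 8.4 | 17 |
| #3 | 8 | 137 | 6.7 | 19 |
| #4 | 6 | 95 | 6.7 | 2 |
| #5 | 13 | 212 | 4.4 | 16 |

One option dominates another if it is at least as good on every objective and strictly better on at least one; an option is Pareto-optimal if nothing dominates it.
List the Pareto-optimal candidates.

#1: not dominated (best start delay).
#2: not dominated (best interview score).
#3: not dominated.
#4: not dominated (best salary ask).
#5: dominated by #1 (start delay 3≤13, salary ask 182≤212, interview score 6.1≥4.4, experience 19≥16).

#1, #2, #3, #4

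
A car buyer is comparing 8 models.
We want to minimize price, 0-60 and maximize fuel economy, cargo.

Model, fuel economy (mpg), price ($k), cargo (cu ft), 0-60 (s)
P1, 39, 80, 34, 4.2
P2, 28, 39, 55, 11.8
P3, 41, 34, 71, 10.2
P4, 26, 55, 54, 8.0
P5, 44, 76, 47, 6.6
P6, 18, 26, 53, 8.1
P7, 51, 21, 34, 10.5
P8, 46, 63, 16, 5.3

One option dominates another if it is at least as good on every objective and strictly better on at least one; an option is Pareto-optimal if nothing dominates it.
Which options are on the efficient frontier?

P1: not dominated (best 0-60).
P2: dominated by P3 (fuel economy 41≥28, price 34≤39, cargo 71≥55, 0-60 10.2≤11.8).
P3: not dominated (best cargo).
P4: not dominated.
P5: not dominated.
P6: not dominated.
P7: not dominated (best fuel economy).
P8: not dominated.

P1, P3, P4, P5, P6, P7, P8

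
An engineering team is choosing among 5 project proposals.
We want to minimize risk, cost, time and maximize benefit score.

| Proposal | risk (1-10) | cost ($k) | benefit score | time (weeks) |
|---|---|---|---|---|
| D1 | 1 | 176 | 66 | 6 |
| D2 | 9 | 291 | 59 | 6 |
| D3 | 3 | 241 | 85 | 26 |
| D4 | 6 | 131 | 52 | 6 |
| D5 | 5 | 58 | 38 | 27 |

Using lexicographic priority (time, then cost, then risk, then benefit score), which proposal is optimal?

D4

First minimize time: best is 6, kept {D1, D2, D4}.
Then minimize cost: best is 131, kept {D4}.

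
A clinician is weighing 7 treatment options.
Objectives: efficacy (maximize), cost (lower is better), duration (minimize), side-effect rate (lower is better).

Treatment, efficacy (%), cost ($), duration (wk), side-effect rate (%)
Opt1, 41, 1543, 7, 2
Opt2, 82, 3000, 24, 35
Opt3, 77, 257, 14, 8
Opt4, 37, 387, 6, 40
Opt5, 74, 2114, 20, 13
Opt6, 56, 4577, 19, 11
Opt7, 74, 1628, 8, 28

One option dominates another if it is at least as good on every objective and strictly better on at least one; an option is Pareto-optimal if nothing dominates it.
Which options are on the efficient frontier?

Opt1: not dominated (best side-effect rate).
Opt2: not dominated (best efficacy).
Opt3: not dominated (best cost).
Opt4: not dominated (best duration).
Opt5: dominated by Opt3 (efficacy 77≥74, cost 257≤2114, duration 14≤20, side-effect rate 8≤13).
Opt6: dominated by Opt3 (efficacy 77≥56, cost 257≤4577, duration 14≤19, side-effect rate 8≤11).
Opt7: not dominated.

Opt1, Opt2, Opt3, Opt4, Opt7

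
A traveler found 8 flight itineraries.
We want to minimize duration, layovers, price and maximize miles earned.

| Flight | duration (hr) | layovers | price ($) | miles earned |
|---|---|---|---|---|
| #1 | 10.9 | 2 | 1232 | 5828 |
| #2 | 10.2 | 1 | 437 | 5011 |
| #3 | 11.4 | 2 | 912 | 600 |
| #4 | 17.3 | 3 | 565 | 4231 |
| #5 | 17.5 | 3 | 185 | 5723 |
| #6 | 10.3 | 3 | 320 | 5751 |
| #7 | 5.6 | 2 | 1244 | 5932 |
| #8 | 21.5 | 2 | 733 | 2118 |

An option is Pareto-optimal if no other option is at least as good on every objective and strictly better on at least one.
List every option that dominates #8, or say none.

#2: duration 10.2≤21.5, layovers 1≤2, price 437≤733, miles earned 5011≥2118 — dominates #8.
Others (#1, #3, #4, #5, #6, #7) are each worse than #8 on at least one objective.

#2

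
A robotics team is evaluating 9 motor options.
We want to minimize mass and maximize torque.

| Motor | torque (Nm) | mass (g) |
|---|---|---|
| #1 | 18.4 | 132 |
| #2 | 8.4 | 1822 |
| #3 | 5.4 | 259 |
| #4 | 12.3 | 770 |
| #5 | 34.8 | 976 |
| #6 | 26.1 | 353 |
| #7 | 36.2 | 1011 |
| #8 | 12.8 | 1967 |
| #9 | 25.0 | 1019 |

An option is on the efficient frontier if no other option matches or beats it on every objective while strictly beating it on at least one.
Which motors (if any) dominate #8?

#1: torque 18.4≥12.8, mass 132≤1967 — dominates #8.
#5: torque 34.8≥12.8, mass 976≤1967 — dominates #8.
#6: torque 26.1≥12.8, mass 353≤1967 — dominates #8.
#7: torque 36.2≥12.8, mass 1011≤1967 — dominates #8.
#9: torque 25.0≥12.8, mass 1019≤1967 — dominates #8.
Others (#2, #3, #4) are each worse than #8 on at least one objective.

#1, #5, #6, #7, #9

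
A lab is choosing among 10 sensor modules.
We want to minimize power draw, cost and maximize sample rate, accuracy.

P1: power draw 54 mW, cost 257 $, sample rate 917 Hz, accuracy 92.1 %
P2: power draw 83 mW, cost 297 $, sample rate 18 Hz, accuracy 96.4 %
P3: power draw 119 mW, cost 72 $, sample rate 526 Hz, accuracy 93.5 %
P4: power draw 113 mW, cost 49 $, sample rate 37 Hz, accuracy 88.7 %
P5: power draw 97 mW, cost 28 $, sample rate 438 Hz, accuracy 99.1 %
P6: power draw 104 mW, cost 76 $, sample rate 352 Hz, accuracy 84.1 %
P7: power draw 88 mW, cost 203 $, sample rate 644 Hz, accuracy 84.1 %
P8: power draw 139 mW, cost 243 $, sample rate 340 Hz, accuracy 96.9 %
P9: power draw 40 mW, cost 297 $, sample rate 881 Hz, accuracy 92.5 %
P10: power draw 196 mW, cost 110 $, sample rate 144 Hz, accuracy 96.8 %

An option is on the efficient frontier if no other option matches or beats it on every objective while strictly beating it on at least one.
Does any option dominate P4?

Yes

P5 vs P4: power draw 97≤113, cost 28≤49, sample rate 438≥37, accuracy 99.1≥88.7 — P5 is at least as good on every objective and strictly better on at least one, so P5 dominates P4.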